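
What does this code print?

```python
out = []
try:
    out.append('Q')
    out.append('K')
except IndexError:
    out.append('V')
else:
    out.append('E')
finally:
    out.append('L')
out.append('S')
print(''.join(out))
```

Execution trace: 'Q' (try body) → 'K' (try body, no exception) → 'E' (else) → 'L' (finally) → 'S' (after the try/except). Output: QKELS

Answer: QKELS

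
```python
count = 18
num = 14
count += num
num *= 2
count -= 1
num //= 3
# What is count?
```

Trace:
`count = 18` → count = 18
`num = 14` → num = 14
`count += num` → count = 32
`num *= 2` → num = 28
`count -= 1` → count = 31
`num //= 3` → num = 9
So count = 31

Answer: 31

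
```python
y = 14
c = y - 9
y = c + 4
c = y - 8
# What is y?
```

Trace:
`y = 14` → y = 14
`c = y - 9` → c = 5
`y = c + 4` → y = 9
`c = y - 8` → c = 1
So y = 9

Answer: 9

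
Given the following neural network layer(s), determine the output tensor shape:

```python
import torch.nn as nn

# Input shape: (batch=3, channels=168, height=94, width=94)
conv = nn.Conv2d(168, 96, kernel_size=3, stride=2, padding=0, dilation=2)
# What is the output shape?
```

Input: (3, 168, 94, 94) -> Output: (3, 96, 45, 45)

Answer: (3, 96, 45, 45)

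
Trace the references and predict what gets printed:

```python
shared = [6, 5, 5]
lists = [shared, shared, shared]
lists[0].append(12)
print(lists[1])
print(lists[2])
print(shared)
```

Key concept: list of same reference.
Step by step:
`shared = [6, 5, 5]` → shared = [6, 5, 5]
`lists = [shared, shared, shared]` → lists = [[6, 5, 5], [6, 5, 5], [6, 5, 5]]
`lists[0].append(12)` → shared = [6, 5, 5, 12]; lists = [[6, 5, 5, 12], [6, 5, 5, 12], [6, 5, 5, 12]]
`print(lists[1])` → prints [6, 5, 5, 12]
`print(lists[2])` → prints [6, 5, 5, 12]
`print(shared)` → prints [6, 5, 5, 12]

Answer:
[6, 5, 5, 12]
[6, 5, 5, 12]
[6, 5, 5, 12]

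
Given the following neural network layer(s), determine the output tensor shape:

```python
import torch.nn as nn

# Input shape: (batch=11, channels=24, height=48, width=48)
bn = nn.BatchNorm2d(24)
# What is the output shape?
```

Input: (11, 24, 48, 48) -> Output: (11, 24, 48, 48)

Answer: (11, 24, 48, 48)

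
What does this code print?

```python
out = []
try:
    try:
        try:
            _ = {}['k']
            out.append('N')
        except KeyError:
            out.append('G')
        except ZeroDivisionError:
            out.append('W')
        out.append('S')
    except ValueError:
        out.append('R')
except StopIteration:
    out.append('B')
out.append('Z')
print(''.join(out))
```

Execution trace: 'G' (inner except KeyError) → 'S' (try body, no exception) → 'Z' (after the try/except). Output: GSZ

Answer: GSZ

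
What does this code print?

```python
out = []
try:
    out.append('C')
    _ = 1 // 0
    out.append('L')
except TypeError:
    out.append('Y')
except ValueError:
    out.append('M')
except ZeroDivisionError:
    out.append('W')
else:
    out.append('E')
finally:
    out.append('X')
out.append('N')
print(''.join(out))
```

Execution trace: 'C' (try body) → 'W' (except ZeroDivisionError) → 'X' (finally) → 'N' (after the try/except). Output: CWXN

Answer: CWXN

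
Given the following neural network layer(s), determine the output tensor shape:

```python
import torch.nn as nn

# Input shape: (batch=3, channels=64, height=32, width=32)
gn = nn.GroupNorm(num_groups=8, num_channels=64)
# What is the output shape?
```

Input: (3, 64, 32, 32) -> Output: (3, 64, 32, 32)

Answer: (3, 64, 32, 32)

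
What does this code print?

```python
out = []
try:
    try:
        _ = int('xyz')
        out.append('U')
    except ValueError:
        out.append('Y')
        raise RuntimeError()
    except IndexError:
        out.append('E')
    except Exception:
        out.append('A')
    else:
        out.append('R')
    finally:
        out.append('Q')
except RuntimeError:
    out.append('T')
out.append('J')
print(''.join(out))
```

Execution trace: 'Y' (inner except ValueError) → 'Q' (inner finally) → 'T' (outer except RuntimeError) → 'J' (after the try/except). Output: YQTJ

Answer: YQTJ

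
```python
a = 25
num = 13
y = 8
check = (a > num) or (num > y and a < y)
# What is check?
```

Trace:
`a = 25` → a = 25
`num = 13` → num = 13
`y = 8` → y = 8
`check = (a > num) or (num > y and a < y)` → check = True
So check = True

Answer: True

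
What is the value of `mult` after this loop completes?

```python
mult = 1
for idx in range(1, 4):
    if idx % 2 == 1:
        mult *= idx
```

Product of odd numbers 1 to 3
`mult` takes the values: 1 → 3

Answer: 3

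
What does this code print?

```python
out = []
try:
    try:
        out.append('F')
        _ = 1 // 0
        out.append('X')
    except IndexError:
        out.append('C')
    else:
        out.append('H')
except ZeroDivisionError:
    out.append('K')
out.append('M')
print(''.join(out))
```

Execution trace: 'F' (try body) → 'K' (outer except ZeroDivisionError) → 'M' (after the try/except). Output: FKM

Answer: FKM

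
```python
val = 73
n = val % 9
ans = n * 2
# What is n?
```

Trace:
`val = 73` → val = 73
`n = val % 9` → n = 1
`ans = n * 2` → ans = 2
So n = 1

Answer: 1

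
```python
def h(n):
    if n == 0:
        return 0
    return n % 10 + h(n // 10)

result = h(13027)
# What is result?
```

Sum of digits of 13027: 7 + 2 + 0 + 3 + 1 = 13

Answer: 13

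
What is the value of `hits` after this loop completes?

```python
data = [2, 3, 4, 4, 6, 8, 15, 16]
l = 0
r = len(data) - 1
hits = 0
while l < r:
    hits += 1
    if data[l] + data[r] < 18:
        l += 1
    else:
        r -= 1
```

Steps to find pair summing to 18
`hits` takes the values: 0 → 1 → 2 → 3 → 4 → 5 → 6 → 7

Answer: 7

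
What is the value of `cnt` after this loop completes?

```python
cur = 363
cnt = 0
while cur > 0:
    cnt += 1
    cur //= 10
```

Count digits by repeated division by 10
`cnt` takes the values: 0 → 1 → 2 → 3

Answer: 3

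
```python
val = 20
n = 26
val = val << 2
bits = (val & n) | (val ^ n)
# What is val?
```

Trace:
`val = 20` → val = 20
`n = 26` → n = 26
`val = val << 2` → val = 80
`bits = (val & n) | (val ^ n)` → bits = 90
So val = 80

Answer: 80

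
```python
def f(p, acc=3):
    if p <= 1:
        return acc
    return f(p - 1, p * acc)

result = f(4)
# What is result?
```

Accumulator trace (n, acc): (4, 3) -> (3, 12) -> (2, 36) -> (1, 72) -> return 72

Answer: 72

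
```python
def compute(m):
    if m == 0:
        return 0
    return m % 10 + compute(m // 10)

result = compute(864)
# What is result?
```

Sum of digits of 864: 4 + 6 + 8 = 18

Answer: 18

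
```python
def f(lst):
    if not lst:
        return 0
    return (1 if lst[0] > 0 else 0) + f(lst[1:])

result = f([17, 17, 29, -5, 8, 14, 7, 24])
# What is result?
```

Count of positive elements in [17, 17, 29, -5, 8, 14, 7, 24] = 7

Answer: 7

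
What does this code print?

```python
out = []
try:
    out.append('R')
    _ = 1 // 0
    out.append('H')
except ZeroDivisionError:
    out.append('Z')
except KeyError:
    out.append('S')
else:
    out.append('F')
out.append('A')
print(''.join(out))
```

Execution trace: 'R' (try body) → 'Z' (except ZeroDivisionError) → 'A' (after the try/except). Output: RZA

Answer: RZA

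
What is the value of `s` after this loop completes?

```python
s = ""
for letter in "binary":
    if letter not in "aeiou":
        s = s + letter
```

Remove vowels from 'binary'
`s` takes the values: "" → "b" → "bn" → "bnr" → "bnry"

Answer: "bnry"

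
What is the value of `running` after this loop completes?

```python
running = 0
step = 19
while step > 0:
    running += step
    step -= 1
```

Sum 19 down to 1
`running` takes the values: 0 → 19 → 37 → 54 → 70 → 85 → 99 → 112 → 124 → 135 → 145 → 154 → 162 → 169 → 175 → 180 → 184 → 187 → 189 → 190

Answer: 190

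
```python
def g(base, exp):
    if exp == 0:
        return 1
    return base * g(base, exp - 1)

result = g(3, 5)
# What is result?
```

g(3, 5) = 3 * 3 * 3 * 3 * 3 = 243

Answer: 243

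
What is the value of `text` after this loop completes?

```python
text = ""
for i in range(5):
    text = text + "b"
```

Repeat 'b' 5 times
`text` takes the values: "" → "b" → "bb" → "bbb" → "bbbb" → "bbbbb"

Answer: "bbbbb"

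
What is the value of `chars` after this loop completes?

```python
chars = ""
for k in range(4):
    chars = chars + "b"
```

Repeat 'b' 4 times
`chars` takes the values: "" → "b" → "bb" → "bbb" → "bbbb"

Answer: "bbbb"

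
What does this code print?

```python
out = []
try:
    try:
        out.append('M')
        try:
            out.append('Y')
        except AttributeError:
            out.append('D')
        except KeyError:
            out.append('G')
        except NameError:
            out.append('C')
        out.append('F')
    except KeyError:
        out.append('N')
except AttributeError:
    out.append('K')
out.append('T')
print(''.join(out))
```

Execution trace: 'M' (try body) → 'Y' (inner try body, no exception) → 'F' (try body, no exception) → 'T' (after the try/except). Output: MYFT

Answer: MYFT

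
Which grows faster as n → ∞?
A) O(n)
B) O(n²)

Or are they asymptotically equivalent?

O(n) vs O(n²): Higher order terms dominate.

Answer: B) O(n²) grows faster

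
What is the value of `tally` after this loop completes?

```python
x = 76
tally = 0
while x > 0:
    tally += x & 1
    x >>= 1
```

Count set bits in 76 (binary: 0b1001100)
`tally` takes the values: 0 → 1 → 2 → 3

Answer: 3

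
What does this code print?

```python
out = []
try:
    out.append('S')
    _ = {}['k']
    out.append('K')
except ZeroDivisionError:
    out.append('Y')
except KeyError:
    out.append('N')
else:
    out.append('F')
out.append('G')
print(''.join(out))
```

Execution trace: 'S' (try body) → 'N' (except KeyError) → 'G' (after the try/except). Output: SNG

Answer: SNG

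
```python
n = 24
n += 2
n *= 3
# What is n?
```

Trace:
`n = 24` → n = 24
`n += 2` → n = 26
`n *= 3` → n = 78
So n = 78

Answer: 78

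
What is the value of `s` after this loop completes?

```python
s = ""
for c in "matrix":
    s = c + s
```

Reverse 'matrix'
`s` takes the values: "" → "m" → "am" → "tam" → "rtam" → "irtam" → "xirtam"

Answer: "xirtam"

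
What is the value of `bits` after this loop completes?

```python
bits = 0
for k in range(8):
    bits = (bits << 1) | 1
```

Build 8 consecutive 1-bits: 0b11111111
`bits` takes the values: 0 → 1 → 3 → 7 → 15 → 31 → 63 → 127 → 255

Answer: 255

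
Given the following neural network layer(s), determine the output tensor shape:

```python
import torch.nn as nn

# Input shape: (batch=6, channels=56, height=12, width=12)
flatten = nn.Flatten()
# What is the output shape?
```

Input: (6, 56, 12, 12) -> Output: (6, 8064)

Answer: (6, 8064)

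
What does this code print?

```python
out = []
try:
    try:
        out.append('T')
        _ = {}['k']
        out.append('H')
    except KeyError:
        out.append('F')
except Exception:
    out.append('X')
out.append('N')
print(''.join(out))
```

Execution trace: 'T' (inner try body) → 'F' (inner except KeyError) → 'N' (after the try/except). Output: TFN

Answer: TFN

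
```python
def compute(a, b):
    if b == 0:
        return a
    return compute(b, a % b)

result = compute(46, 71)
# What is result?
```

compute(46, 71) -> compute(71, 46) -> compute(46, 25) -> compute(25, 21) -> compute(21, 4) -> compute(4, 1) -> compute(1, 0) -> 1

Answer: 1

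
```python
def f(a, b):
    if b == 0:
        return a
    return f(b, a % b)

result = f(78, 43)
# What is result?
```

f(78, 43) -> f(43, 35) -> f(35, 8) -> f(8, 3) -> f(3, 2) -> f(2, 1) -> f(1, 0) -> 1

Answer: 1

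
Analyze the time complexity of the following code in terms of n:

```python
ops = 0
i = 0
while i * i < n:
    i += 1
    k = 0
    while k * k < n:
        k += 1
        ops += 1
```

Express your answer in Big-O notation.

Each loop level contributes: √n × √n. Multiplying the contributions gives O(n).

Answer: O(n)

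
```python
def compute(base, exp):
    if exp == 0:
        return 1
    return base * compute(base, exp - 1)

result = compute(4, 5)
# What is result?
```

compute(4, 5) = 4 * 4 * 4 * 4 * 4 = 1024

Answer: 1024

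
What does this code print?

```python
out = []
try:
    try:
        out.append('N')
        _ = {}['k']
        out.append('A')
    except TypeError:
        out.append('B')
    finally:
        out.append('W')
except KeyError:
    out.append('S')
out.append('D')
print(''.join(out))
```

Execution trace: 'N' (inner try body) → 'W' (inner finally) → 'S' (outer except KeyError) → 'D' (after the try/except). Output: NWSD

Answer: NWSD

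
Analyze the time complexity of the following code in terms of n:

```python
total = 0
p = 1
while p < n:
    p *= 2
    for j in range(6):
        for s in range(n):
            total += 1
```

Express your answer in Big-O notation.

Each loop level contributes: log n × 1 × n. Multiplying the contributions gives O(n log n).

Answer: O(n log n)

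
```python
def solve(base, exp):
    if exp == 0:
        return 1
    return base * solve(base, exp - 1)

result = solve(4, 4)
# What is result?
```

solve(4, 4) = 4 * 4 * 4 * 4 = 256

Answer: 256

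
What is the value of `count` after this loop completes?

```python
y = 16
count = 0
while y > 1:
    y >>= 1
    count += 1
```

Count right shifts until 1
`count` takes the values: 0 → 1 → 2 → 3 → 4

Answer: 4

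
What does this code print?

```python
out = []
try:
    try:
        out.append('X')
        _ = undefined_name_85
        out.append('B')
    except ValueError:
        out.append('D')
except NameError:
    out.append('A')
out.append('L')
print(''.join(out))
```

Execution trace: 'X' (inner try body) → 'A' (outer except NameError) → 'L' (after the try/except). Output: XAL

Answer: XAL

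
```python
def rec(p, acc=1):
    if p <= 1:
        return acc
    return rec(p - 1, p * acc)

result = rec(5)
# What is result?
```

Accumulator trace (n, acc): (5, 1) -> (4, 5) -> (3, 20) -> (2, 60) -> (1, 120) -> return 120

Answer: 120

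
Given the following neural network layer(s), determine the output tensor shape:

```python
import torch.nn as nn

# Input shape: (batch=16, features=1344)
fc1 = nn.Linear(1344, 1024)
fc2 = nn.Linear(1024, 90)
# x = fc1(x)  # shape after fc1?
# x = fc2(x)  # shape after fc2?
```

Input: (16, 1344) -> after fc1: (16, 1024) -> Output: (16, 90)

Answer: (16, 90)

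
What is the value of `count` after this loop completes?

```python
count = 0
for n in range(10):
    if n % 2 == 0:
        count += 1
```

Count numbers divisible by 2 in range(10)
`count` takes the values: 0 → 1 → 2 → 3 → 4 → 5

Answer: 5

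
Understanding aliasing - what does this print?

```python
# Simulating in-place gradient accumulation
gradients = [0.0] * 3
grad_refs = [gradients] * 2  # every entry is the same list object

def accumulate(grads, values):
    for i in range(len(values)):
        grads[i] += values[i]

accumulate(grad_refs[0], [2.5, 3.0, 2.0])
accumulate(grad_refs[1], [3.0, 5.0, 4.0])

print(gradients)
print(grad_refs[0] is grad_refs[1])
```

Key concept: gradient accumulation aliasing.
Step by step:
`gradients = [0.0] * 3` → gradients = [0.0, 0.0, 0.0]
`grad_refs = [gradients] * 2` → grad_refs = [[0.0, 0.0, 0.0], [0.0, 0.0, 0.0]]
`accumulate(grad_refs[0], [2.5, 3.0, 2.0])` → gradients = [2.5, 3.0, 2.0]; grad_refs = [[2.5, 3.0, 2.0], [2.5, 3.0, 2.0]]
`accumulate(grad_refs[1], [3.0, 5.0, 4.0])` → gradients = [5.5, 8.0, 6.0]; grad_refs = [[5.5, 8.0, 6.0], [5.5, 8.0, 6.0]]
`print(gradients)` → prints [5.5, 8.0, 6.0]
`print(grad_refs[0] is grad_refs[1])` → prints True

Answer:
[5.5, 8.0, 6.0]
True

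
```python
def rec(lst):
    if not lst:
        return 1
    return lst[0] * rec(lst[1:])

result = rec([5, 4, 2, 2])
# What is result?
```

Product over [5, 4, 2, 2] = 5 * 4 * 2 * 2 = 80

Answer: 80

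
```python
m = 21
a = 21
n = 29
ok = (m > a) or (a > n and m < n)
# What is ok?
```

Trace:
`m = 21` → m = 21
`a = 21` → a = 21
`n = 29` → n = 29
`ok = (m > a) or (a > n and m < n)` → ok = False
So ok = False

Answer: False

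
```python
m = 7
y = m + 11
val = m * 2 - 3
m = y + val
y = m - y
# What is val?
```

Trace:
`m = 7` → m = 7
`y = m + 11` → y = 18
`val = m * 2 - 3` → val = 11
`m = y + val` → m = 29
`y = m - y` → y = 11
So val = 11

Answer: 11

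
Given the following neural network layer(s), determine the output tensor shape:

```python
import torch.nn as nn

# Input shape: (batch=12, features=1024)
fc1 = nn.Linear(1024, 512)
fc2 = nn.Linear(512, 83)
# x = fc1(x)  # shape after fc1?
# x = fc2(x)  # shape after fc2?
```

Input: (12, 1024) -> after fc1: (12, 512) -> Output: (12, 83)

Answer: (12, 83)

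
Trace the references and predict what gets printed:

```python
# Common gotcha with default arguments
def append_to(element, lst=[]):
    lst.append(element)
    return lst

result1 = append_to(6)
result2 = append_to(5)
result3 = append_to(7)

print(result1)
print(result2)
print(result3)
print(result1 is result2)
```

Key concept: mutable default argument gotcha.
Step by step:
`result1 = append_to(6)` → result1 = [6]
`result2 = append_to(5)` → result1 = [6, 5] (same object as result2); result2 = [6, 5] (same object as result1)
`result3 = append_to(7)` → result1 = [6, 5, 7] (same object as result2, result3); result2 = [6, 5, 7] (same object as result1, result3); result3 = [6, 5, 7] (same object as result1, result2)
`print(result1)` → prints [6, 5, 7]
`print(result2)` → prints [6, 5, 7]
`print(result3)` → prints [6, 5, 7]
`print(result1 is result2)` → prints True

Answer:
[6, 5, 7]
[6, 5, 7]
[6, 5, 7]
True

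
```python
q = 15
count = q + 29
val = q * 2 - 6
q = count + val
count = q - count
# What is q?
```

Trace:
`q = 15` → q = 15
`count = q + 29` → count = 44
`val = q * 2 - 6` → val = 24
`q = count + val` → q = 68
`count = q - count` → count = 24
So q = 68

Answer: 68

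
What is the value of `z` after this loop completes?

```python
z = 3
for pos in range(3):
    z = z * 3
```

Multiply by 3, 3 times: 3 * 3^3 = 81
`z` takes the values: 3 → 9 → 27 → 81

Answer: 81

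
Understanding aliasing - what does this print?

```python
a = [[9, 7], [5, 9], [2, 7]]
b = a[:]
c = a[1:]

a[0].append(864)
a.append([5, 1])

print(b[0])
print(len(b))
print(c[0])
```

Key concept: slice with nested mutation.
Step by step:
`a = [[9, 7], [5, 9], [2, 7]]` → a = [[9, 7], [5, 9], [2, 7]]
`b = a[:]` → b = [[9, 7], [5, 9], [2, 7]]
`c = a[1:]` → c = [[5, 9], [2, 7]]
`a[0].append(864)` → a = [[9, 7, 864], [5, 9], [2, 7]]; b = [[9, 7, 864], [5, 9], [2, 7]]
`a.append([5, 1])` → a = [[9, 7, 864], [5, 9], [2, 7], [5, 1]]
`print(b[0])` → prints [9, 7, 864]
`print(len(b))` → prints 3
`print(c[0])` → prints [5, 9]

Answer:
[9, 7, 864]
3
[5, 9]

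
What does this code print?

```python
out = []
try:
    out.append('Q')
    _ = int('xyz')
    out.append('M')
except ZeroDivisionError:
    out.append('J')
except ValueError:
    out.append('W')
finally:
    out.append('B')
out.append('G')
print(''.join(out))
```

Execution trace: 'Q' (try body) → 'W' (except ValueError) → 'B' (finally) → 'G' (after the try/except). Output: QWBG

Answer: QWBG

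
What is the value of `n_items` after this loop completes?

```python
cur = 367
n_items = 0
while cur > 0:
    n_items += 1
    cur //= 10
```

Count digits by repeated division by 10
`n_items` takes the values: 0 → 1 → 2 → 3

Answer: 3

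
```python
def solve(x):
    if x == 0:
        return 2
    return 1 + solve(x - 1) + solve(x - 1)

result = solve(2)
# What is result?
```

solve(x) = 1 + 2·solve(x-1), solve(0)=2. Closed form: (2+1)·2^2 - 1 = 11.

Answer: 11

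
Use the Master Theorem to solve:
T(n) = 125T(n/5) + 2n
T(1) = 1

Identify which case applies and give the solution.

a=125, b=5, f(n)=2n. log_5(125) = 3. Since c=1 < 3, Case 1 applies: T(n) = Θ(n^log_b(a)) = O(n^3).

Answer: O(n^3) - Case 1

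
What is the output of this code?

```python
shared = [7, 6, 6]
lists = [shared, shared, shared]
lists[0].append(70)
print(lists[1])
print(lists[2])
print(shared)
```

Key concept: list of same reference.
Step by step:
`shared = [7, 6, 6]` → shared = [7, 6, 6]
`lists = [shared, shared, shared]` → lists = [[7, 6, 6], [7, 6, 6], [7, 6, 6]]
`lists[0].append(70)` → shared = [7, 6, 6, 70]; lists = [[7, 6, 6, 70], [7, 6, 6, 70], [7, 6, 6, 70]]
`print(lists[1])` → prints [7, 6, 6, 70]
`print(lists[2])` → prints [7, 6, 6, 70]
`print(shared)` → prints [7, 6, 6, 70]

Answer:
[7, 6, 6, 70]
[7, 6, 6, 70]
[7, 6, 6, 70]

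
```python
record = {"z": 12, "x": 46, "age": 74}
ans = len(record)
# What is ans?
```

Trace:
`record = {"z": 12, "x": 46, "age": 74}` → record = {'z': 12, 'x': 46, 'age': 74}
`ans = len(record)` → ans = 3
So ans = 3

Answer: 3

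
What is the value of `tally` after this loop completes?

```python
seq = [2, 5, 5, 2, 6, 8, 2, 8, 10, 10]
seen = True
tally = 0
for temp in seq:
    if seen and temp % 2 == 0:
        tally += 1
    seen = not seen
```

Count even values at even positions
`tally` takes the values: 0 → 1 → 2 → 3 → 4

Answer: 4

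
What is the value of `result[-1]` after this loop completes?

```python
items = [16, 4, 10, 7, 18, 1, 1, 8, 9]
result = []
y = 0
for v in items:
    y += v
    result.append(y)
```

Cumulative sum ends at 74
`result` takes the values: [] → [16] → [16, 20] → [16, 20, 30] → [16, 20, 30, 37] → [16, 20, 30, 37, 55] → [16, 20, 30, 37, 55, 56] → [16, 20, 30, 37, 55, 56, 57] → [16, 20, 30, 37, 55, 56, 57, 65] → [16, 20, 30, 37, 55, 56, 57, 65, 74]
So `result[-1]` = 74

Answer: 74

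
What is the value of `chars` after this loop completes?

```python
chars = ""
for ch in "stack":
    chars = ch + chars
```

Reverse 'stack'
`chars` takes the values: "" → "s" → "ts" → "ats" → "cats" → "kcats"

Answer: "kcats"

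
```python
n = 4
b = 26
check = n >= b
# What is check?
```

Trace:
`n = 4` → n = 4
`b = 26` → b = 26
`check = n >= b` → check = False
So check = False

Answer: False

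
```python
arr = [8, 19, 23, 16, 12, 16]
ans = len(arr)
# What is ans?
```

Trace:
`arr = [8, 19, 23, 16, 12, 16]` → arr = [8, 19, 23, 16, 12, 16]
`ans = len(arr)` → ans = 6
So ans = 6

Answer: 6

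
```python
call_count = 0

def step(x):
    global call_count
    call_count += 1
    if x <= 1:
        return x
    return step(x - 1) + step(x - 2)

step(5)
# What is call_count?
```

Calls(x) = 1 + Calls(x-1) + Calls(x-2); Calls(0)=Calls(1)=1. For x=5 this gives 15.

Answer: 15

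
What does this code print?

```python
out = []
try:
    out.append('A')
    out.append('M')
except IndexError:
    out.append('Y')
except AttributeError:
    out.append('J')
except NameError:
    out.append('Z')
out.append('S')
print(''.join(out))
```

Execution trace: 'A' (try body) → 'M' (try body, no exception) → 'S' (after the try/except). Output: AMS

Answer: AMS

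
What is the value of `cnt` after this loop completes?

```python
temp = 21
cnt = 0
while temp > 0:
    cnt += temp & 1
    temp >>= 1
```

Count set bits in 21 (binary: 0b10101)
`cnt` takes the values: 0 → 1 → 2 → 3

Answer: 3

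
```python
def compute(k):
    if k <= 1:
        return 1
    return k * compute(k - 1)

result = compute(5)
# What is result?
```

compute(5) = 5 * 4 * 3 * 2 * 1 = 120

Answer: 120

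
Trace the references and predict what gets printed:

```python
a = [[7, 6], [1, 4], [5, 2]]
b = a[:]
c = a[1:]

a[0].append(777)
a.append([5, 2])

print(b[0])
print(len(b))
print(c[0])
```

Key concept: slice with nested mutation.
Step by step:
`a = [[7, 6], [1, 4], [5, 2]]` → a = [[7, 6], [1, 4], [5, 2]]
`b = a[:]` → b = [[7, 6], [1, 4], [5, 2]]
`c = a[1:]` → c = [[1, 4], [5, 2]]
`a[0].append(777)` → a = [[7, 6, 777], [1, 4], [5, 2]]; b = [[7, 6, 777], [1, 4], [5, 2]]
`a.append([5, 2])` → a = [[7, 6, 777], [1, 4], [5, 2], [5, 2]]
`print(b[0])` → prints [7, 6, 777]
`print(len(b))` → prints 3
`print(c[0])` → prints [1, 4]

Answer:
[7, 6, 777]
3
[1, 4]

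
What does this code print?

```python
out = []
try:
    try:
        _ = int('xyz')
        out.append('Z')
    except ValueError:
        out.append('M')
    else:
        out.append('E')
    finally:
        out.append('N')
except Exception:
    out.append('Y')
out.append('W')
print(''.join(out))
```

Execution trace: 'M' (inner except ValueError) → 'N' (inner finally) → 'W' (after the try/except). Output: MNW

Answer: MNW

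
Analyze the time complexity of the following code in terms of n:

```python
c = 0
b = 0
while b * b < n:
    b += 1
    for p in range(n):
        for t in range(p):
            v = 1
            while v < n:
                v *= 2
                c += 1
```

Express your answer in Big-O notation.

Each loop level contributes: √n × n × n × log n. Multiplying the contributions gives O(n^2√n log n).

Answer: O(n^2√n log n)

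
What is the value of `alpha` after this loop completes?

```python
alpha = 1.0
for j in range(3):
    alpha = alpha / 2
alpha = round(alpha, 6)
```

Halving LR 3 times: 1 / 2^3
`alpha` takes the values: 1.0 → 0.5 → 0.25 → 0.125

Answer: 0.125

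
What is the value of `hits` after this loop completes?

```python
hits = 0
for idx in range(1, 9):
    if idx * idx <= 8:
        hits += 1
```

Count numbers where idx² ≤ 8
`hits` takes the values: 0 → 1 → 2

Answer: 2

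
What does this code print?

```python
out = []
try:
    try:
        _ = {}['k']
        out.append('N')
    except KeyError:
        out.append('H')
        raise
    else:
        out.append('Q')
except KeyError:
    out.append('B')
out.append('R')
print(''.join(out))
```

Execution trace: 'H' (inner except KeyError) → 'B' (outer except KeyError) → 'R' (after the try/except). Output: HBR

Answer: HBR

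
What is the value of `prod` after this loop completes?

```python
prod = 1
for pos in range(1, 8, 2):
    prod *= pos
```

Product of 1, 3, 5, ... up to 7
`prod` takes the values: 1 → 3 → 15 → 105

Answer: 105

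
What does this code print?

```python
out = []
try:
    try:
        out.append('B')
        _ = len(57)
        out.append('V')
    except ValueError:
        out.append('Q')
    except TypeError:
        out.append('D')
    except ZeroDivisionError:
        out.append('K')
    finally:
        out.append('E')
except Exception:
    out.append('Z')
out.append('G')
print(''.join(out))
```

Execution trace: 'B' (inner try body) → 'D' (inner except TypeError) → 'E' (inner finally) → 'G' (after the try/except). Output: BDEG

Answer: BDEG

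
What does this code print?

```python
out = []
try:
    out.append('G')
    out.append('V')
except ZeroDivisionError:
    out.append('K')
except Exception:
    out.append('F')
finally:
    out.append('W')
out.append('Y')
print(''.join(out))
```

Execution trace: 'G' (try body) → 'V' (try body, no exception) → 'W' (finally) → 'Y' (after the try/except). Output: GVWY

Answer: GVWY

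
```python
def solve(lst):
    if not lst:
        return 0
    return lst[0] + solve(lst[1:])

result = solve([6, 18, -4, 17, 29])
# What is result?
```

6 + 18 + (-4) + 17 + 29 + 0 = 66

Answer: 66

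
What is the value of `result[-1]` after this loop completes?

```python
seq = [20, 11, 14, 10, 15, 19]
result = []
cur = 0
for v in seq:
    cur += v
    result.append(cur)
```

Cumulative sum ends at 89
`result` takes the values: [] → [20] → [20, 31] → [20, 31, 45] → [20, 31, 45, 55] → [20, 31, 45, 55, 70] → [20, 31, 45, 55, 70, 89]
So `result[-1]` = 89

Answer: 89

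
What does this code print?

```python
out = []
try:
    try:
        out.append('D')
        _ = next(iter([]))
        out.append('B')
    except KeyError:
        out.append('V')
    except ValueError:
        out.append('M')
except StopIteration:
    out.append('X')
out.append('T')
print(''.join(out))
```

Execution trace: 'D' (try body) → 'X' (outer except StopIteration) → 'T' (after the try/except). Output: DXT

Answer: DXT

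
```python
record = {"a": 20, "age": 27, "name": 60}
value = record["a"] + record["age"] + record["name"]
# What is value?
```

Trace:
`record = {"a": 20, "age": 27, "name": 60}` → record = {'a': 20, 'age': 27, 'name': 60}
`value = record["a"] + record["age"] + record["name"]` → value = 107
So value = 107

Answer: 107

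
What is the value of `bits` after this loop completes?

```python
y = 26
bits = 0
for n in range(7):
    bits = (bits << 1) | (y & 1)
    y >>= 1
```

Reverse lowest 7 bits of 26
`bits` takes the values: 0 → 1 → 2 → 5 → 11 → 22 → 44

Answer: 44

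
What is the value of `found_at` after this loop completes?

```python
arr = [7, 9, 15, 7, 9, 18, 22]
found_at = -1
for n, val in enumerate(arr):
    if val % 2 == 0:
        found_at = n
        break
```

First even number index in [7, 9, 15, 7, 9, 18, 22]
`found_at` takes the values: -1 → 5

Answer: 5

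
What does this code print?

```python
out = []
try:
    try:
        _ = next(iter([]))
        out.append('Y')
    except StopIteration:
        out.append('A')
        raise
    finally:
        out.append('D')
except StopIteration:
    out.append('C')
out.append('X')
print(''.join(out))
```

Execution trace: 'A' (inner except StopIteration) → 'D' (inner finally) → 'C' (outer except StopIteration) → 'X' (after the try/except). Output: ADCX

Answer: ADCX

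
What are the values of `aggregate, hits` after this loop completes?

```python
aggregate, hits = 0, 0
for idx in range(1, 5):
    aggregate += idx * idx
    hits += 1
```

Sum of squares and count
`aggregate, hits` takes the values: (0, 0) → (1, 0) → (1, 1) → (5, 1) → (5, 2) → (14, 2) → (14, 3) → (30, 3) → (30, 4)

Answer: 30, 4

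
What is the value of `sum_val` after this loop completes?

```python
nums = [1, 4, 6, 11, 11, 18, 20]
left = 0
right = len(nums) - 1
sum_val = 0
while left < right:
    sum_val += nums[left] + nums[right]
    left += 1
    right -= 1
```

Sum of pairs from ends
`sum_val` takes the values: 0 → 21 → 43 → 60

Answer: 60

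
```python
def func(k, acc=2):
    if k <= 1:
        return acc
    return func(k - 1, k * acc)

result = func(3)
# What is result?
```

Accumulator trace (n, acc): (3, 2) -> (2, 6) -> (1, 12) -> return 12

Answer: 12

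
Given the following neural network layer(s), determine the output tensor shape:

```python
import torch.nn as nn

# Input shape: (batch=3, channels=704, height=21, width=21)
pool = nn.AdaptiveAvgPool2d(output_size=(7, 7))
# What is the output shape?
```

Input: (3, 704, 21, 21) -> Output: (3, 704, 7, 7)

Answer: (3, 704, 7, 7)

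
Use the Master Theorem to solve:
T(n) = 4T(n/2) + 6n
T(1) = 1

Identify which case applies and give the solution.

a=4, b=2, f(n)=6n. log_2(4) = 2. Since c=1 < 2, Case 1 applies: T(n) = Θ(n^log_b(a)) = O(n^2).

Answer: O(n^2) - Case 1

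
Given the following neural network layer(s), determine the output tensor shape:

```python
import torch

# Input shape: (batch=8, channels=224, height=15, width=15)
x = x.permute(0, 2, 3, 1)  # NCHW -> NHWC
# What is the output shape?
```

Input: (8, 224, 15, 15) -> Output: (8, 15, 15, 224)

Answer: (8, 15, 15, 224)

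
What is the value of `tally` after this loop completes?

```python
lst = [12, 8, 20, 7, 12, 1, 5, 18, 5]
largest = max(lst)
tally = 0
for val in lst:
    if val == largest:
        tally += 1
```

Count of max value 20 in [12, 8, 20, 7, 12, 1, 5, 18, 5]
`tally` takes the values: 0 → 1

Answer: 1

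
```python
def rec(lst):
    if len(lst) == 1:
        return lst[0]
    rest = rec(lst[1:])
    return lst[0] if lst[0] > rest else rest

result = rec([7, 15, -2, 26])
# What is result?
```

Recursive max over [7, 15, -2, 26] = 26

Answer: 26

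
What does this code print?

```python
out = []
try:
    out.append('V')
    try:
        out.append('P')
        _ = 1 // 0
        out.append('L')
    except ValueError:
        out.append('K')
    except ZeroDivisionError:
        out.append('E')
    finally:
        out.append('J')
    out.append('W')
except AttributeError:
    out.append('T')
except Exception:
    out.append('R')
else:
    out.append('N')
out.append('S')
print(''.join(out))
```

Execution trace: 'V' (try body) → 'P' (inner try body) → 'E' (inner except ZeroDivisionError) → 'J' (inner finally) → 'W' (try body, no exception) → 'N' (else) → 'S' (after the try/except). Output: VPEJWNS

Answer: VPEJWNS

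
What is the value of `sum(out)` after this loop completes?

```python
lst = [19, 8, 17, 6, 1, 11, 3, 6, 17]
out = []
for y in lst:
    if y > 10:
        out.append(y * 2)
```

Sum of doubled values > 10
`out` takes the values: [] → [38] → [38, 34] → [38, 34, 22] → [38, 34, 22, 34]
So `sum(out)` = 128

Answer: 128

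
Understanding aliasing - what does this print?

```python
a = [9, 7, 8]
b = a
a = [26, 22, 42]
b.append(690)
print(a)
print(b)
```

Key concept: rebinding vs mutation: a is rebound to a new list, b still points at the original.
Step by step:
`a = [9, 7, 8]` → a = [9, 7, 8]
`b = a` → b = [9, 7, 8] (same object as a)
`a = [26, 22, 42]` → a = [26, 22, 42]
`b.append(690)` → b = [9, 7, 8, 690]
`print(a)` → prints [26, 22, 42]
`print(b)` → prints [9, 7, 8, 690]

Answer:
[26, 22, 42]
[9, 7, 8, 690]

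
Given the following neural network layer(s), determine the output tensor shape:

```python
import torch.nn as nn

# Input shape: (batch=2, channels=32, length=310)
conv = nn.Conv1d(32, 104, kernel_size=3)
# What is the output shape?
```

Input: (2, 32, 310) -> Output: (2, 104, 308)

Answer: (2, 104, 308)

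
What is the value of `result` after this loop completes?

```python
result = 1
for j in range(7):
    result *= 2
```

2^7 = 128
`result` takes the values: 1 → 2 → 4 → 8 → 16 → 32 → 64 → 128

Answer: 128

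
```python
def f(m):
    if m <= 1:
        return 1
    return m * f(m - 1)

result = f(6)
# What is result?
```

f(6) = 6 * 5 * 4 * 3 * 2 * 1 = 720

Answer: 720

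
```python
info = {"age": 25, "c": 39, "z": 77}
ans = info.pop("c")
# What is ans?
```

Trace:
`info = {"age": 25, "c": 39, "z": 77}` → info = {'age': 25, 'c': 39, 'z': 77}
`ans = info.pop("c")` → info = {'age': 25, 'z': 77}; ans = 39
So ans = 39

Answer: 39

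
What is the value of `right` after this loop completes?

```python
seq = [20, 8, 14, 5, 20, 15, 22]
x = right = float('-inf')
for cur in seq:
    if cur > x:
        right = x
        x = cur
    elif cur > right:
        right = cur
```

Second largest (with repeats) in [20, 8, 14, 5, 20, 15, 22]
`right` takes the values: -inf → 8 → 14 → 20

Answer: 20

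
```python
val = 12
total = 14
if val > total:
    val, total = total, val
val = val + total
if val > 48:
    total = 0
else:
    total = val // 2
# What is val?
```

Trace:
`val = 12` → val = 12
`total = 14` → total = 14
`if val > total: ...` → val > total is False → no variable changes
`val = val + total` → val = 26
`if val > 48: ...` → val > 48 is False, take else branch → total = 13
So val = 26

Answer: 26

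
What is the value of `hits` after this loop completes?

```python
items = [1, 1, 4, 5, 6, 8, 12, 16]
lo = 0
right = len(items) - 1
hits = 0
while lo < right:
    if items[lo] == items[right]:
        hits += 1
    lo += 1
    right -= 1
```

Count matching pairs from ends
`hits` takes the values: 0

Answer: 0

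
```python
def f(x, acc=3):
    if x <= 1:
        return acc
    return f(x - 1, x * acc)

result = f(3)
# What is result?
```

Accumulator trace (n, acc): (3, 3) -> (2, 9) -> (1, 18) -> return 18

Answer: 18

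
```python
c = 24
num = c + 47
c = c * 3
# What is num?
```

Trace:
`c = 24` → c = 24
`num = c + 47` → num = 71
`c = c * 3` → c = 72
So num = 71

Answer: 71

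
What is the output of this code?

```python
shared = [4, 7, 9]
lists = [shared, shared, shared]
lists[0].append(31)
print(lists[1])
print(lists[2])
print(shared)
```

Key concept: list of same reference.
Step by step:
`shared = [4, 7, 9]` → shared = [4, 7, 9]
`lists = [shared, shared, shared]` → lists = [[4, 7, 9], [4, 7, 9], [4, 7, 9]]
`lists[0].append(31)` → shared = [4, 7, 9, 31]; lists = [[4, 7, 9, 31], [4, 7, 9, 31], [4, 7, 9, 31]]
`print(lists[1])` → prints [4, 7, 9, 31]
`print(lists[2])` → prints [4, 7, 9, 31]
`print(shared)` → prints [4, 7, 9, 31]

Answer:
[4, 7, 9, 31]
[4, 7, 9, 31]
[4, 7, 9, 31]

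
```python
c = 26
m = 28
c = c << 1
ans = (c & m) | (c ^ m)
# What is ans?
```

Trace:
`c = 26` → c = 26
`m = 28` → m = 28
`c = c << 1` → c = 52
`ans = (c & m) | (c ^ m)` → ans = 60
So ans = 60

Answer: 60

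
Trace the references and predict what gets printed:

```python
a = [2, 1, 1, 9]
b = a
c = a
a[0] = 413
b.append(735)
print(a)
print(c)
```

Key concept: multiple aliases.
Step by step:
`a = [2, 1, 1, 9]` → a = [2, 1, 1, 9]
`b = a` → b = [2, 1, 1, 9] (same object as a)
`c = a` → c = [2, 1, 1, 9] (same object as a, b)
`a[0] = 413` → a = [413, 1, 1, 9] (same object as b, c); b = [413, 1, 1, 9] (same object as a, c); c = [413, 1, 1, 9] (same object as a, b)
`b.append(735)` → a = [413, 1, 1, 9, 735] (same object as b, c); b = [413, 1, 1, 9, 735] (same object as a, c); c = [413, 1, 1, 9, 735] (same object as a, b)
`print(a)` → prints [413, 1, 1, 9, 735]
`print(c)` → prints [413, 1, 1, 9, 735]

Answer:
[413, 1, 1, 9, 735]
[413, 1, 1, 9, 735]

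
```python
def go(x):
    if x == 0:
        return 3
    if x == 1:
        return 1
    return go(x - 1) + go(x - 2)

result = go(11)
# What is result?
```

Build up from base cases: go(0)=3, go(1)=1, go(2)=4, go(3)=5, go(4)=9, go(5)=14, go(6)=23, ..., go(11)=254

Answer: 254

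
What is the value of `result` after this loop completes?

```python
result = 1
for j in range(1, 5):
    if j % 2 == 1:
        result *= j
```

Product of odd numbers 1 to 4
`result` takes the values: 1 → 3

Answer: 3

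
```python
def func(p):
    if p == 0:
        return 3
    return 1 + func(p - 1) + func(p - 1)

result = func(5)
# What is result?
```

func(p) = 1 + 2·func(p-1), func(0)=3. Closed form: (3+1)·2^5 - 1 = 127.

Answer: 127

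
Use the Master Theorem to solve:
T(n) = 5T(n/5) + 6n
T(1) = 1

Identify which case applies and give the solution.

a=5, b=5, f(n)=6n. log_5(5) = 1. Since c=1 = 1, Case 2 applies: T(n) = Θ(n^log_b(a) · log n) = O(n log n).

Answer: O(n log n) - Case 2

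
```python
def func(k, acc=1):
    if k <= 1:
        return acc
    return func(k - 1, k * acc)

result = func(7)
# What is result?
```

Accumulator trace (n, acc): (7, 1) -> (6, 7) -> (5, 42) -> (4, 210) -> (3, 840) -> (2, 2520) -> (1, 5040) -> return 5040

Answer: 5040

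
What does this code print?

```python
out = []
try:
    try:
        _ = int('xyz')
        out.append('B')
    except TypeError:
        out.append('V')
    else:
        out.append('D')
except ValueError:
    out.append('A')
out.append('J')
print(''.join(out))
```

Execution trace: 'A' (outer except ValueError) → 'J' (after the try/except). Output: AJ

Answer: AJ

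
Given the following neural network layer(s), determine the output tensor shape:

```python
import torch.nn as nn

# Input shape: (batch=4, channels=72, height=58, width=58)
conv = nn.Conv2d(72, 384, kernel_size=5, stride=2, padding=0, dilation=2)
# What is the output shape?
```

Input: (4, 72, 58, 58) -> Output: (4, 384, 25, 25)

Answer: (4, 384, 25, 25)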